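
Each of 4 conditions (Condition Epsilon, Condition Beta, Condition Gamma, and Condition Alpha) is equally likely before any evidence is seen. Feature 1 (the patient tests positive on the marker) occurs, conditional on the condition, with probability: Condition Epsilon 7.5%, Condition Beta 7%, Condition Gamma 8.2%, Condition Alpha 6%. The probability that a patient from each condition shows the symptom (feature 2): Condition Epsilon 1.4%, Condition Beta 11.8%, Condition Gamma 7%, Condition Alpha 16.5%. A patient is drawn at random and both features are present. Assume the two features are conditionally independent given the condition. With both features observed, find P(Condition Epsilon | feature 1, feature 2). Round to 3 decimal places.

0.042

Since the prior is uniform, the posterior is proportional to the likelihood:
  Condition Epsilon: 0.075 × 0.014 = 0.00105
  Condition Beta: 0.07 × 0.118 = 0.00826
  Condition Gamma: 0.082 × 0.07 = 0.00574
  Condition Alpha: 0.06 × 0.165 = 0.0099
Normalizing constant = 0.02495.
P(Condition Epsilon | evidence) = 0.00105 / 0.02495 ≈ 0.042.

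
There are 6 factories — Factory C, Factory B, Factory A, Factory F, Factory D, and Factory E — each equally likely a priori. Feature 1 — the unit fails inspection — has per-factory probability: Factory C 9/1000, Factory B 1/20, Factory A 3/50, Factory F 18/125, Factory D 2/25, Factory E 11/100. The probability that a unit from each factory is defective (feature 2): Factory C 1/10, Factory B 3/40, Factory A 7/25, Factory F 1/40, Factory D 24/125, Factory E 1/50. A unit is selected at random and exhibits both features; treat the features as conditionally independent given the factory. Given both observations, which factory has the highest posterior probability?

Factory A

With a uniform prior (1/6 each), posterior ∝ likelihood:
  Factory C: 0.009 × 0.1 = 0.0009
  Factory B: 0.05 × 0.075 = 0.00375
  Factory A: 0.06 × 0.28 = 0.0168
  Factory F: 0.144 × 0.025 = 0.0036
  Factory D: 0.08 × 0.192 = 0.01536
  Factory E: 0.11 × 0.02 = 0.0022
Total = 0.04261.
Largest term belongs to Factory A, so Factory A is most probable.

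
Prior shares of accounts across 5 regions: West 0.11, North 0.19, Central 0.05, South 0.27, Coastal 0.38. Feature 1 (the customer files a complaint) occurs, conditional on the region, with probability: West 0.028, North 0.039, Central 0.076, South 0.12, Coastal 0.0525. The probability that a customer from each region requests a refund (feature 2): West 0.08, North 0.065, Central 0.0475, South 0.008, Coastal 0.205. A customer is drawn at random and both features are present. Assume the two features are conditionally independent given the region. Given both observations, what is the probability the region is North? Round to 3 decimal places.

Prior × likelihood for each hypothesis:
  West: 0.11 × 0.028 × 0.08 = 0.0002464
  North: 0.19 × 0.039 × 0.065 = 0.00048165
  Central: 0.05 × 0.076 × 0.0475 = 0.0001805
  South: 0.27 × 0.12 × 0.008 = 0.0002592
  Coastal: 0.38 × 0.0525 × 0.205 = 0.00408975
Normalizing constant = 0.0052575.
P(North | evidence) = 0.00048165 / 0.0052575 ≈ 0.092.

0.092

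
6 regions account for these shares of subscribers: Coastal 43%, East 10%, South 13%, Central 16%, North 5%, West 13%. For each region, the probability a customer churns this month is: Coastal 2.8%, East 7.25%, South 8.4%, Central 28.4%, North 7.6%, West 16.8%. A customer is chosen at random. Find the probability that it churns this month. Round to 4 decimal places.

0.1013

Unnormalized posteriors (prior × likelihood):
  Coastal: 0.43 × 0.028 = 0.01204
  East: 0.1 × 0.0725 = 0.00725
  South: 0.13 × 0.084 = 0.01092
  Central: 0.16 × 0.284 = 0.04544
  North: 0.05 × 0.076 = 0.0038
  West: 0.13 × 0.168 = 0.02184
P(churn) = 0.01204 + 0.00725 + 0.01092 + 0.04544 + 0.0038 + 0.02184 = 0.10129 → 0.1013.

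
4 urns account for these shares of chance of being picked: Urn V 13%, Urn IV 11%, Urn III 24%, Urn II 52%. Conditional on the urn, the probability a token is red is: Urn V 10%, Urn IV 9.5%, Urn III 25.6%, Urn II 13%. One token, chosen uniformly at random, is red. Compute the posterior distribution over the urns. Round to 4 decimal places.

Unnormalized posteriors (prior × likelihood):
  Urn V: 0.13 × 0.1 = 0.013
  Urn IV: 0.11 × 0.095 = 0.01045
  Urn III: 0.24 × 0.256 = 0.06144
  Urn II: 0.52 × 0.13 = 0.0676
Normalizing constant = 0.15249.
P(Urn V | red) = 0.013/0.15249 ≈ 0.0853
P(Urn IV | red) = 0.01045/0.15249 ≈ 0.0685
P(Urn III | red) = 0.06144/0.15249 ≈ 0.4029
P(Urn II | red) = 0.0676/0.15249 ≈ 0.4433
(Check: 0.0853+0.0685+0.4029+0.4433 = 1.0000.)

Urn V 0.0853, Urn IV 0.0685, Urn III 0.4029, Urn II 0.4433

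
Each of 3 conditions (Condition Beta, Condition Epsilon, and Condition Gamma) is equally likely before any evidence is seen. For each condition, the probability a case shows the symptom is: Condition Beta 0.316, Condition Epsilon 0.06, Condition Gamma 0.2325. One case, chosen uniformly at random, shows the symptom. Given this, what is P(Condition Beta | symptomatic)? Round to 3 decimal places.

0.519

With a uniform prior (1/3 each), posterior ∝ likelihood:
  Condition Beta: 0.316
  Condition Epsilon: 0.06
  Condition Gamma: 0.2325
Sum = 0.6085.
P(Condition Beta | evidence) = 0.316 / 0.6085 ≈ 0.519.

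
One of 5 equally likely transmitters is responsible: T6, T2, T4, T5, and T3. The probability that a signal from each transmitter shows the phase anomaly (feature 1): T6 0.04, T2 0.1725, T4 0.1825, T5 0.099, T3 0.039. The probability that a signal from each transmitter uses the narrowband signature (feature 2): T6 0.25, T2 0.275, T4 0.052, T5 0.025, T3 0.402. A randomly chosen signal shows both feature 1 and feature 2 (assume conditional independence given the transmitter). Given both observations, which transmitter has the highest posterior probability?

T2

Since the prior is uniform, the posterior is proportional to the likelihood:
  T6: 0.04 × 0.25 = 0.01
  T2: 0.1725 × 0.275 = 0.0474375
  T4: 0.1825 × 0.052 = 0.00949
  T5: 0.099 × 0.025 = 0.002475
  T3: 0.039 × 0.402 = 0.015678
Normalizing constant = 0.0850805.
Largest term belongs to T2, so T2 is most probable.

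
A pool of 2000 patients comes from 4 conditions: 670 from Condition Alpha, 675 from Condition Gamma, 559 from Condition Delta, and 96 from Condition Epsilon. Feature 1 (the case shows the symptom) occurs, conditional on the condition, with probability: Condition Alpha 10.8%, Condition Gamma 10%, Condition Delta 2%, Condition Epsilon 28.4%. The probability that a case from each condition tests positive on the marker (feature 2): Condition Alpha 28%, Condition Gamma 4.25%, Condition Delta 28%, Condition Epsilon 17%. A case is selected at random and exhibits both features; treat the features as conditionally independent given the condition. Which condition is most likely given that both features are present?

By Bayes' rule, posterior ∝ prior × likelihood:
  Condition Alpha: 0.335 × 0.108 × 0.28 = 0.0101304
  Condition Gamma: 0.3375 × 0.1 × 0.0425 = 0.001434375
  Condition Delta: 0.2795 × 0.02 × 0.28 = 0.0015652
  Condition Epsilon: 0.048 × 0.284 × 0.17 = 0.00231744
Normalizing constant = 0.015447415.
Largest term belongs to Condition Alpha, so Condition Alpha is most probable.

Condition Alpha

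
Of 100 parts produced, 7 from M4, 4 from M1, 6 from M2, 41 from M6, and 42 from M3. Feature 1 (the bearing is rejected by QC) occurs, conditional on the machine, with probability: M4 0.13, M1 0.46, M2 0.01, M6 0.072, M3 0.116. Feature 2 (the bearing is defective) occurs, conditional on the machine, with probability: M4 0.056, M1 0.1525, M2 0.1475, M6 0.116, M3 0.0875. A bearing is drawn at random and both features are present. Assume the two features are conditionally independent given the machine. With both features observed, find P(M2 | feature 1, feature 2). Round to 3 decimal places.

By Bayes' rule, posterior ∝ prior × likelihood:
  M4: 0.07 × 0.13 × 0.056 = 0.0005096
  M1: 0.04 × 0.46 × 0.1525 = 0.002806
  M2: 0.06 × 0.01 × 0.1475 = 0.0000885
  M6: 0.41 × 0.072 × 0.116 = 0.00342432
  M3: 0.42 × 0.116 × 0.0875 = 0.004263
Normalizing constant = 0.01109142.
P(M2 | evidence) = 0.0000885 / 0.01109142 ≈ 0.008.

0.008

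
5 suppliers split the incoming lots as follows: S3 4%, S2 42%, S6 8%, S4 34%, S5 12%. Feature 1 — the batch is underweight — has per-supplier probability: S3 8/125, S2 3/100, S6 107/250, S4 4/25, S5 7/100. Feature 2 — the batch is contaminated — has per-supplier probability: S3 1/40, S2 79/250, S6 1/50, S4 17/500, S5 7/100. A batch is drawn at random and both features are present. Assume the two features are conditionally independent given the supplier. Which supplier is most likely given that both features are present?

By Bayes' rule, posterior ∝ prior × likelihood:
  S3: 0.04 × 0.064 × 0.025 = 0.000064
  S2: 0.42 × 0.03 × 0.316 = 0.0039816
  S6: 0.08 × 0.428 × 0.02 = 0.0006848
  S4: 0.34 × 0.16 × 0.034 = 0.0018496
  S5: 0.12 × 0.07 × 0.07 = 0.000588
Total = 0.007168.
Largest term belongs to S2, so S2 is most probable.

S2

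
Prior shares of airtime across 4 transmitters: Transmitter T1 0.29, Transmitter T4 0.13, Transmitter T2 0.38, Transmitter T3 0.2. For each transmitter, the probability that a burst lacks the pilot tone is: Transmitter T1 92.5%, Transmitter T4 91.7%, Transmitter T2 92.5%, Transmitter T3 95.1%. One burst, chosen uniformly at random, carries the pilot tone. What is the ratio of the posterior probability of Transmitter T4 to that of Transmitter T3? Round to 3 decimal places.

Taking complements, P(pilot | each) = Transmitter T1 0.075, Transmitter T4 0.083, Transmitter T2 0.075, Transmitter T3 0.049.
Unnormalized posteriors (prior × likelihood):
  Transmitter T1: 0.29 × 0.075 = 0.02175
  Transmitter T4: 0.13 × 0.083 = 0.01079
  Transmitter T2: 0.38 × 0.075 = 0.0285
  Transmitter T3: 0.2 × 0.049 = 0.0098
Normalizing constant = 0.07084.
The ratio is 0.01079 / 0.0098 (the normalizer cancels) = 1.101.

1.101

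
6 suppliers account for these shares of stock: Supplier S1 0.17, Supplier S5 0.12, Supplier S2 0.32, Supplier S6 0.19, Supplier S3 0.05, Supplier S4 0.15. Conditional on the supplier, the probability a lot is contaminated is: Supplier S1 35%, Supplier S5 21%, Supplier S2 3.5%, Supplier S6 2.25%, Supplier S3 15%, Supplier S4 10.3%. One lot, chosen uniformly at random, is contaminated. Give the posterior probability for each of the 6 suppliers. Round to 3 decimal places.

By Bayes' rule, posterior ∝ prior × likelihood:
  Supplier S1: 0.17 × 0.35 = 0.0595
  Supplier S5: 0.12 × 0.21 = 0.0252
  Supplier S2: 0.32 × 0.035 = 0.0112
  Supplier S6: 0.19 × 0.0225 = 0.004275
  Supplier S3: 0.05 × 0.15 = 0.0075
  Supplier S4: 0.15 × 0.103 = 0.01545
Sum = 0.123125.
P(Supplier S1 | contaminated) = 0.0595/0.123125 ≈ 0.483
P(Supplier S5 | contaminated) = 0.0252/0.123125 ≈ 0.205
P(Supplier S2 | contaminated) = 0.0112/0.123125 ≈ 0.091
P(Supplier S6 | contaminated) = 0.004275/0.123125 ≈ 0.035
P(Supplier S3 | contaminated) = 0.0075/0.123125 ≈ 0.061
P(Supplier S4 | contaminated) = 0.01545/0.123125 ≈ 0.125

Supplier S1 0.483, Supplier S5 0.205, Supplier S2 0.091, Supplier S6 0.035, Supplier S3 0.061, Supplier S4 0.125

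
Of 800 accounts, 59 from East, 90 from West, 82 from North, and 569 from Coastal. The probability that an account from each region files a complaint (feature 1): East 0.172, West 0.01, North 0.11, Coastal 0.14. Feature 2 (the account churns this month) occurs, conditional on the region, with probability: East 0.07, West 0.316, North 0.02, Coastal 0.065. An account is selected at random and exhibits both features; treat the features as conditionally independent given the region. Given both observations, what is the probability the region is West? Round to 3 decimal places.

0.045

Compute prior × likelihood for every hypothesis:
  East: 0.07375 × 0.172 × 0.07 = 0.00088795
  West: 0.1125 × 0.01 × 0.316 = 0.0003555
  North: 0.1025 × 0.11 × 0.02 = 0.0002255
  Coastal: 0.71125 × 0.14 × 0.065 = 0.006472375
Sum = 0.007941325.
P(West | evidence) = 0.0003555 / 0.007941325 ≈ 0.045.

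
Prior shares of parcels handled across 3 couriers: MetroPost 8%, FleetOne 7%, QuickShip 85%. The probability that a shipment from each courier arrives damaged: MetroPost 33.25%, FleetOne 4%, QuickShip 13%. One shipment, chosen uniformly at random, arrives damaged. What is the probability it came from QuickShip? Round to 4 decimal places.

0.7898

Prior × likelihood for each hypothesis:
  MetroPost: 0.08 × 0.3325 = 0.0266
  FleetOne: 0.07 × 0.04 = 0.0028
  QuickShip: 0.85 × 0.13 = 0.1105
Normalizing constant = 0.1399.
P(QuickShip | evidence) = 0.1105 / 0.1399 ≈ 0.7898.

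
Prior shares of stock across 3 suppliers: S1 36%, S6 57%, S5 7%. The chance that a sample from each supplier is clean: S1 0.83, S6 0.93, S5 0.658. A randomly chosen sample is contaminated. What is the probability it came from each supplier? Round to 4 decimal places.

S1 0.4894, S6 0.3191, S5 0.1915

Taking complements, P(contaminated | each) = S1 0.17, S6 0.07, S5 0.342.
By Bayes' rule, posterior ∝ prior × likelihood:
  S1: 0.36 × 0.17 = 0.0612
  S6: 0.57 × 0.07 = 0.0399
  S5: 0.07 × 0.342 = 0.02394
Sum = 0.12504.
P(S1 | contaminated) = 0.0612/0.12504 ≈ 0.4894
P(S6 | contaminated) = 0.0399/0.12504 ≈ 0.3191
P(S5 | contaminated) = 0.02394/0.12504 ≈ 0.1915
(Check: 0.4894+0.3191+0.1915 = 1.0000.)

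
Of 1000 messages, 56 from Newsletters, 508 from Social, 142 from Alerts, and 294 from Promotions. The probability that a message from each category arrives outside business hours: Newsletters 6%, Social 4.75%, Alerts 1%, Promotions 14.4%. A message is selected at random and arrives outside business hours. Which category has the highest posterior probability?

Promotions

By Bayes' rule, posterior ∝ prior × likelihood:
  Newsletters: 0.056 × 0.06 = 0.00336
  Social: 0.508 × 0.0475 = 0.02413
  Alerts: 0.142 × 0.01 = 0.00142
  Promotions: 0.294 × 0.144 = 0.042336
Normalizing constant = 0.071246.
Largest term belongs to Promotions, so Promotions is most probable.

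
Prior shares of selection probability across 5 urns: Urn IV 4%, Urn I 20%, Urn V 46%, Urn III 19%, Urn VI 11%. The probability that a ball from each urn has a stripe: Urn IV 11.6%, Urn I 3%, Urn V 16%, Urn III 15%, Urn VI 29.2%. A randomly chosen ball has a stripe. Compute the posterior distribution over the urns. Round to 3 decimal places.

Compute prior × likelihood for every hypothesis:
  Urn IV: 0.04 × 0.116 = 0.00464
  Urn I: 0.2 × 0.03 = 0.006
  Urn V: 0.46 × 0.16 = 0.0736
  Urn III: 0.19 × 0.15 = 0.0285
  Urn VI: 0.11 × 0.292 = 0.03212
Total = 0.14486.
P(Urn IV | striped) = 0.00464/0.14486 ≈ 0.032
P(Urn I | striped) = 0.006/0.14486 ≈ 0.041
P(Urn V | striped) = 0.0736/0.14486 ≈ 0.508
P(Urn III | striped) = 0.0285/0.14486 ≈ 0.197
P(Urn VI | striped) = 0.03212/0.14486 ≈ 0.222
(Check: 0.032+0.041+0.508+0.197+0.222 = 1.000.)

Urn IV 0.032, Urn I 0.041, Urn V 0.508, Urn III 0.197, Urn VI 0.222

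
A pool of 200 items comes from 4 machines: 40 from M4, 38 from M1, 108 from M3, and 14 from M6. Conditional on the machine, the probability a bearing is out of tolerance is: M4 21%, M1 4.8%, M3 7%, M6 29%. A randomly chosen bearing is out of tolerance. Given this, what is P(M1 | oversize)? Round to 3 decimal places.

0.084

Unnormalized posteriors (prior × likelihood):
  M4: 0.2 × 0.21 = 0.042
  M1: 0.19 × 0.048 = 0.00912
  M3: 0.54 × 0.07 = 0.0378
  M6: 0.07 × 0.29 = 0.0203
Normalizing constant = 0.10922.
P(M1 | evidence) = 0.00912 / 0.10922 ≈ 0.084.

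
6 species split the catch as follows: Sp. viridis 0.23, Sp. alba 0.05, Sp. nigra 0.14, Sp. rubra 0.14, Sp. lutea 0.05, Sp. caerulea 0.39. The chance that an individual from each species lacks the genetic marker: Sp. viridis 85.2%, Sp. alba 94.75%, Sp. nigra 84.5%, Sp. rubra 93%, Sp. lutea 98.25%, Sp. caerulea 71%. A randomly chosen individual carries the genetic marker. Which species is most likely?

Taking complements, P(marker | each) = Sp. viridis 0.148, Sp. alba 0.0525, Sp. nigra 0.155, Sp. rubra 0.07, Sp. lutea 0.0175, Sp. caerulea 0.29.
Unnormalized posteriors (prior × likelihood):
  Sp. viridis: 0.23 × 0.148 = 0.03404
  Sp. alba: 0.05 × 0.0525 = 0.002625
  Sp. nigra: 0.14 × 0.155 = 0.0217
  Sp. rubra: 0.14 × 0.07 = 0.0098
  Sp. lutea: 0.05 × 0.0175 = 0.000875
  Sp. caerulea: 0.39 × 0.29 = 0.1131
Normalizing constant = 0.18214.
Largest term belongs to Sp. caerulea, so Sp. caerulea is most probable.

Sp. caerulea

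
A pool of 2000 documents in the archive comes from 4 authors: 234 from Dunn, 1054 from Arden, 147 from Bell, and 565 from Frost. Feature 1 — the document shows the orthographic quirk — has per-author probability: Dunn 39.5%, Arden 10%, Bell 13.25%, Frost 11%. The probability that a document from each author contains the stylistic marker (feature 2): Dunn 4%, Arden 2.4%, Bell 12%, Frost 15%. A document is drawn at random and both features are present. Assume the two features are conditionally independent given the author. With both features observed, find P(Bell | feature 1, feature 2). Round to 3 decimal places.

Unnormalized posteriors (prior × likelihood):
  Dunn: 0.117 × 0.395 × 0.04 = 0.0018486
  Arden: 0.527 × 0.1 × 0.024 = 0.0012648
  Bell: 0.0735 × 0.1325 × 0.12 = 0.00116865
  Frost: 0.2825 × 0.11 × 0.15 = 0.00466125
Total = 0.0089433.
P(Bell | evidence) = 0.00116865 / 0.0089433 ≈ 0.131.

0.131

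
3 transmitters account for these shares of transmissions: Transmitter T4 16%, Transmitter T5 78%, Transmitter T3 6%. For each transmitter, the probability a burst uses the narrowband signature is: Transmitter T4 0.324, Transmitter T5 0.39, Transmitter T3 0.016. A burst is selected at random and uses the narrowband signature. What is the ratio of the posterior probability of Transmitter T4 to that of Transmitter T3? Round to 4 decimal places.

Prior × likelihood for each hypothesis:
  Transmitter T4: 0.16 × 0.324 = 0.05184
  Transmitter T5: 0.78 × 0.39 = 0.3042
  Transmitter T3: 0.06 × 0.016 = 0.00096
Total = 0.357.
The ratio is 0.05184 / 0.00096 (the normalizer cancels) = 54.0000.

54.0000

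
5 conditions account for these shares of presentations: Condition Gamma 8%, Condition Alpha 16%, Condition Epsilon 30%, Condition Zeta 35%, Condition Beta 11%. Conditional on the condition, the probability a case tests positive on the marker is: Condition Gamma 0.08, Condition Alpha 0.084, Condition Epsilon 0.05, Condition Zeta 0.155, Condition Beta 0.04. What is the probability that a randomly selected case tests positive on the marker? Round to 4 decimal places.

Unnormalized posteriors (prior × likelihood):
  Condition Gamma: 0.08 × 0.08 = 0.0064
  Condition Alpha: 0.16 × 0.084 = 0.01344
  Condition Epsilon: 0.3 × 0.05 = 0.015
  Condition Zeta: 0.35 × 0.155 = 0.05425
  Condition Beta: 0.11 × 0.04 = 0.0044
P(marker-positive) = 0.0064 + 0.01344 + 0.015 + 0.05425 + 0.0044 = 0.09349 → 0.0935.

0.0935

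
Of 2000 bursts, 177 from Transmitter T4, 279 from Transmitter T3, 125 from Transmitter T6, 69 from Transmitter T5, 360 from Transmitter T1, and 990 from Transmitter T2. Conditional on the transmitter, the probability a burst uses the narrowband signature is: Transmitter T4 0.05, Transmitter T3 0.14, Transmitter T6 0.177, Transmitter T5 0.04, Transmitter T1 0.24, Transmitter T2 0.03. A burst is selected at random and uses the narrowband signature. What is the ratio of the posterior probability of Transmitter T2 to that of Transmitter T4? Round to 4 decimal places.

3.3559

Compute prior × likelihood for every hypothesis:
  Transmitter T4: 0.0885 × 0.05 = 0.004425
  Transmitter T3: 0.1395 × 0.14 = 0.01953
  Transmitter T6: 0.0625 × 0.177 = 0.0110625
  Transmitter T5: 0.0345 × 0.04 = 0.00138
  Transmitter T1: 0.18 × 0.24 = 0.0432
  Transmitter T2: 0.495 × 0.03 = 0.01485
Total = 0.0944475.
The ratio is 0.01485 / 0.004425 (the normalizer cancels) = 3.3559.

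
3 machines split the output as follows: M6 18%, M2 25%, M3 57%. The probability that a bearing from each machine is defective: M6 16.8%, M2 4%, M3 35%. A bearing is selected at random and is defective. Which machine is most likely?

M3

By Bayes' rule, posterior ∝ prior × likelihood:
  M6: 0.18 × 0.168 = 0.03024
  M2: 0.25 × 0.04 = 0.01
  M3: 0.57 × 0.35 = 0.1995
Normalizing constant = 0.23974.
Largest term belongs to M3, so M3 is most probable.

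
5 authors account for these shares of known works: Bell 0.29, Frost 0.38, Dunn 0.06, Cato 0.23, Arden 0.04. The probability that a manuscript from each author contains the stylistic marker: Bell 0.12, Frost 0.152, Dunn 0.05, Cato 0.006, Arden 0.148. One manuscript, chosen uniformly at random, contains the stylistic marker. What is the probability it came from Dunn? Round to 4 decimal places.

0.0292

Compute prior × likelihood for every hypothesis:
  Bell: 0.29 × 0.12 = 0.0348
  Frost: 0.38 × 0.152 = 0.05776
  Dunn: 0.06 × 0.05 = 0.003
  Cato: 0.23 × 0.006 = 0.00138
  Arden: 0.04 × 0.148 = 0.00592
Sum = 0.10286.
P(Dunn | evidence) = 0.003 / 0.10286 ≈ 0.0292.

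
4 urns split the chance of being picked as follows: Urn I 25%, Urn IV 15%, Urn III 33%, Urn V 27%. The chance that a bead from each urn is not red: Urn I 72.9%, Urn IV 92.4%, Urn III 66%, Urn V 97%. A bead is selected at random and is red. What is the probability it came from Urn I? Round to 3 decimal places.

0.340

Taking complements, P(red | each) = Urn I 0.271, Urn IV 0.076, Urn III 0.34, Urn V 0.03.
Compute prior × likelihood for every hypothesis:
  Urn I: 0.25 × 0.271 = 0.06775
  Urn IV: 0.15 × 0.076 = 0.0114
  Urn III: 0.33 × 0.34 = 0.1122
  Urn V: 0.27 × 0.03 = 0.0081
Normalizing constant = 0.19945.
P(Urn I | evidence) = 0.06775 / 0.19945 ≈ 0.340.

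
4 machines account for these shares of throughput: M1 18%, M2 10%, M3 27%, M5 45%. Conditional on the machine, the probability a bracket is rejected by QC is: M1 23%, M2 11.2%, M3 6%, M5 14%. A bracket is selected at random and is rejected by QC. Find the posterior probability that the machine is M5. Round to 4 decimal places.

0.4780

Prior × likelihood for each hypothesis:
  M1: 0.18 × 0.23 = 0.0414
  M2: 0.1 × 0.112 = 0.0112
  M3: 0.27 × 0.06 = 0.0162
  M5: 0.45 × 0.14 = 0.063
Total = 0.1318.
P(M5 | evidence) = 0.063 / 0.1318 ≈ 0.4780.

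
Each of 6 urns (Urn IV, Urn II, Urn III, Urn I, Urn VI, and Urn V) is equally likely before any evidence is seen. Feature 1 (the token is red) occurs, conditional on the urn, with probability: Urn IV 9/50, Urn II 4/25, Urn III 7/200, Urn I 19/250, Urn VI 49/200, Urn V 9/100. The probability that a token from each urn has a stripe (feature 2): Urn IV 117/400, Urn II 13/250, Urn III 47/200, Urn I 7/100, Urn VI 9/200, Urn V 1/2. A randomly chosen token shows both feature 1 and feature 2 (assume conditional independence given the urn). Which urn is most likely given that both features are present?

Urn IV

Since the prior is uniform, the posterior is proportional to the likelihood:
  Urn IV: 0.18 × 0.2925 = 0.05265
  Urn II: 0.16 × 0.052 = 0.00832
  Urn III: 0.035 × 0.235 = 0.008225
  Urn I: 0.076 × 0.07 = 0.00532
  Urn VI: 0.245 × 0.045 = 0.011025
  Urn V: 0.09 × 0.5 = 0.045
Sum = 0.13054.
Largest term belongs to Urn IV, so Urn IV is most probable.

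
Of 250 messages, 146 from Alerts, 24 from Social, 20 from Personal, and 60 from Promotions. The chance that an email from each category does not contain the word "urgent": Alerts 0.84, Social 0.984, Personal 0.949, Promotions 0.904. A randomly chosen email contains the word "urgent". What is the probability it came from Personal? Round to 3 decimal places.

0.033

Taking complements, P(urgent-flag | each) = Alerts 0.16, Social 0.016, Personal 0.051, Promotions 0.096.
Unnormalized posteriors (prior × likelihood):
  Alerts: 0.584 × 0.16 = 0.09344
  Social: 0.096 × 0.016 = 0.001536
  Personal: 0.08 × 0.051 = 0.00408
  Promotions: 0.24 × 0.096 = 0.02304
Normalizing constant = 0.122096.
P(Personal | evidence) = 0.00408 / 0.122096 ≈ 0.033.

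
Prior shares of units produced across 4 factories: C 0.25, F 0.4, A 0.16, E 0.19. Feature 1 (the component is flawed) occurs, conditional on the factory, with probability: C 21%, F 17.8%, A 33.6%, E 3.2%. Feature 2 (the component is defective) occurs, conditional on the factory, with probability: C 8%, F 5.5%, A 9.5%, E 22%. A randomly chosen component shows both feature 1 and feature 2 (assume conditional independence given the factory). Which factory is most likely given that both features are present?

A

Prior × likelihood for each hypothesis:
  C: 0.25 × 0.21 × 0.08 = 0.0042
  F: 0.4 × 0.178 × 0.055 = 0.003916
  A: 0.16 × 0.336 × 0.095 = 0.0051072
  E: 0.19 × 0.032 × 0.22 = 0.0013376
Normalizing constant = 0.0145608.
Largest term belongs to A, so A is most probable.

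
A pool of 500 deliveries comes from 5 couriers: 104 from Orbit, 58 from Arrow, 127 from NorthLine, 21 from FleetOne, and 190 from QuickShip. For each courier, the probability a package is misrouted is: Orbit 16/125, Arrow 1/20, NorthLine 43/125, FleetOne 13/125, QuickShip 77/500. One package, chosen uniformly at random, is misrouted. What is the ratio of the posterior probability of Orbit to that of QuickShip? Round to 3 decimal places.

By Bayes' rule, posterior ∝ prior × likelihood:
  Orbit: 0.208 × 0.128 = 0.026624
  Arrow: 0.116 × 0.05 = 0.0058
  NorthLine: 0.254 × 0.344 = 0.087376
  FleetOne: 0.042 × 0.104 = 0.004368
  QuickShip: 0.38 × 0.154 = 0.05852
Normalizing constant = 0.182688.
The ratio is 0.026624 / 0.05852 (the normalizer cancels) = 0.455.

0.455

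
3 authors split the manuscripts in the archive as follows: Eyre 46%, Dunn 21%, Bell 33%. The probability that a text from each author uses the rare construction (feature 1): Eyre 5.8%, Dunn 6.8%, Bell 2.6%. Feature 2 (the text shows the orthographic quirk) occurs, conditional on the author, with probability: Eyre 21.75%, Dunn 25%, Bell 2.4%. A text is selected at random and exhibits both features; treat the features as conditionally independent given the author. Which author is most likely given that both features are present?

Eyre

Prior × likelihood for each hypothesis:
  Eyre: 0.46 × 0.058 × 0.2175 = 0.0058029
  Dunn: 0.21 × 0.068 × 0.25 = 0.00357
  Bell: 0.33 × 0.026 × 0.024 = 0.00020592
Sum = 0.00957882.
Largest term belongs to Eyre, so Eyre is most probable.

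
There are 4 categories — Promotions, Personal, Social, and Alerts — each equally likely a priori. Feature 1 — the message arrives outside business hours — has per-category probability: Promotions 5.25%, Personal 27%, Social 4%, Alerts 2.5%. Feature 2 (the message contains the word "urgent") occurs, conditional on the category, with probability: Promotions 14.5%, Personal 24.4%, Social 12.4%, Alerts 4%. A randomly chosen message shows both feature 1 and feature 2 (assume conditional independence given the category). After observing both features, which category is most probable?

Personal

Since the prior is uniform, the posterior is proportional to the likelihood:
  Promotions: 0.0525 × 0.145 = 0.0076125
  Personal: 0.27 × 0.244 = 0.06588
  Social: 0.04 × 0.124 = 0.00496
  Alerts: 0.025 × 0.04 = 0.001
Sum = 0.0794525.
Largest term belongs to Personal, so Personal is most probable.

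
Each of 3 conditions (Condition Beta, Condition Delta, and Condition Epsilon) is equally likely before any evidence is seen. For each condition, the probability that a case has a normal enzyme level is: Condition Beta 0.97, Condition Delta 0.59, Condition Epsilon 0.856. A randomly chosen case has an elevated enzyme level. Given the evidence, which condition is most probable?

Condition Delta

Taking complements, P(elevated | each) = Condition Beta 0.03, Condition Delta 0.41, Condition Epsilon 0.144.
Since the prior is uniform, the posterior is proportional to the likelihood:
  Condition Beta: 0.03
  Condition Delta: 0.41
  Condition Epsilon: 0.144
Total = 0.584.
Largest term belongs to Condition Delta, so Condition Delta is most probable.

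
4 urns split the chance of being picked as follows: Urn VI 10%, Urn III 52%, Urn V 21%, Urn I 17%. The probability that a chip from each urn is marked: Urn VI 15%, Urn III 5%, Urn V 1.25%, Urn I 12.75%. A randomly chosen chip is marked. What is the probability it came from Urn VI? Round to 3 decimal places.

0.230

By Bayes' rule, posterior ∝ prior × likelihood:
  Urn VI: 0.1 × 0.15 = 0.015
  Urn III: 0.52 × 0.05 = 0.026
  Urn V: 0.21 × 0.0125 = 0.002625
  Urn I: 0.17 × 0.1275 = 0.021675
Sum = 0.0653.
P(Urn VI | evidence) = 0.015 / 0.0653 ≈ 0.230.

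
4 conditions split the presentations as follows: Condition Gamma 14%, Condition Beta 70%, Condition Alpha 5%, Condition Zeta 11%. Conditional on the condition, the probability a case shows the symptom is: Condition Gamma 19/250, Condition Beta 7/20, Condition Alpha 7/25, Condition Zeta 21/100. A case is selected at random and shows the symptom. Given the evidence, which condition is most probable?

Prior × likelihood for each hypothesis:
  Condition Gamma: 0.14 × 0.076 = 0.01064
  Condition Beta: 0.7 × 0.35 = 0.245
  Condition Alpha: 0.05 × 0.28 = 0.014
  Condition Zeta: 0.11 × 0.21 = 0.0231
Normalizing constant = 0.29274.
Largest term belongs to Condition Beta, so Condition Beta is most probable.

Condition Beta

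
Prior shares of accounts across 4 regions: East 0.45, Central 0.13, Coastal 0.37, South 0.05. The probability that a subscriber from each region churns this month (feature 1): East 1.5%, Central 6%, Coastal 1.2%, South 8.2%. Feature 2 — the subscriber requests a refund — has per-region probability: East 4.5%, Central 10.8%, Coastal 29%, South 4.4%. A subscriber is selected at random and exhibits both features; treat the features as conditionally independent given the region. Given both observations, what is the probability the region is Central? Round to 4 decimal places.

Unnormalized posteriors (prior × likelihood):
  East: 0.45 × 0.015 × 0.045 = 0.00030375
  Central: 0.13 × 0.06 × 0.108 = 0.0008424
  Coastal: 0.37 × 0.012 × 0.29 = 0.0012876
  South: 0.05 × 0.082 × 0.044 = 0.0001804
Normalizing constant = 0.00261415.
P(Central | evidence) = 0.0008424 / 0.00261415 ≈ 0.3222.

0.3222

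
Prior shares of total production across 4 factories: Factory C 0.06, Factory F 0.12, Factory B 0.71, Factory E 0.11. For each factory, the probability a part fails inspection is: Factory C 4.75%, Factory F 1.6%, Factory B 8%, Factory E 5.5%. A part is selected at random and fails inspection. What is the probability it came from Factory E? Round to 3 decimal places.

Unnormalized posteriors (prior × likelihood):
  Factory C: 0.06 × 0.0475 = 0.00285
  Factory F: 0.12 × 0.016 = 0.00192
  Factory B: 0.71 × 0.08 = 0.0568
  Factory E: 0.11 × 0.055 = 0.00605
Normalizing constant = 0.06762.
P(Factory E | evidence) = 0.00605 / 0.06762 ≈ 0.089.

0.089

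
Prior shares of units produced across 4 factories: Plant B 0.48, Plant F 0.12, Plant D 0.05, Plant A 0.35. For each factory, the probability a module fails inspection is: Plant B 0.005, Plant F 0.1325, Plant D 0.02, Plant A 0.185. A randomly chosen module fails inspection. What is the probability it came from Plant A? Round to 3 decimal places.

Unnormalized posteriors (prior × likelihood):
  Plant B: 0.48 × 0.005 = 0.0024
  Plant F: 0.12 × 0.1325 = 0.0159
  Plant D: 0.05 × 0.02 = 0.001
  Plant A: 0.35 × 0.185 = 0.06475
Sum = 0.08405.
P(Plant A | evidence) = 0.06475 / 0.08405 ≈ 0.770.

0.770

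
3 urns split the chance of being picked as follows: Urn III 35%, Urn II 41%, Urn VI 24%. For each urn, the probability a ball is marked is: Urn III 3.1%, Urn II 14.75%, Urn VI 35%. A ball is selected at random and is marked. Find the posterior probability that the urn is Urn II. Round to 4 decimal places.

Unnormalized posteriors (prior × likelihood):
  Urn III: 0.35 × 0.031 = 0.01085
  Urn II: 0.41 × 0.1475 = 0.060475
  Urn VI: 0.24 × 0.35 = 0.084
Normalizing constant = 0.155325.
P(Urn II | evidence) = 0.060475 / 0.155325 ≈ 0.3893.

0.3893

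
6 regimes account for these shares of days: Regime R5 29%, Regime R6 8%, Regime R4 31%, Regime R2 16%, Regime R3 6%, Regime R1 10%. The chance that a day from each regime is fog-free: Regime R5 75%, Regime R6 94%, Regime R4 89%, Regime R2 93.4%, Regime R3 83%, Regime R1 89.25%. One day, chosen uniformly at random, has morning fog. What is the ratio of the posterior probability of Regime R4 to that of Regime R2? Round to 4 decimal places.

3.2292

Taking complements, P(fog | each) = Regime R5 0.25, Regime R6 0.06, Regime R4 0.11, Regime R2 0.066, Regime R3 0.17, Regime R1 0.1075.
By Bayes' rule, posterior ∝ prior × likelihood:
  Regime R5: 0.29 × 0.25 = 0.0725
  Regime R6: 0.08 × 0.06 = 0.0048
  Regime R4: 0.31 × 0.11 = 0.0341
  Regime R2: 0.16 × 0.066 = 0.01056
  Regime R3: 0.06 × 0.17 = 0.0102
  Regime R1: 0.1 × 0.1075 = 0.01075
Sum = 0.14291.
The ratio is 0.0341 / 0.01056 (the normalizer cancels) = 3.2292.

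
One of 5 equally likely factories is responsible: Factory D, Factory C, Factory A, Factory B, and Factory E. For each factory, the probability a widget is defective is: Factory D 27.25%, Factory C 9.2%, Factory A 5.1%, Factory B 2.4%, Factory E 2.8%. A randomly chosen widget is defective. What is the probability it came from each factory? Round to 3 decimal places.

Factory D 0.583, Factory C 0.197, Factory A 0.109, Factory B 0.051, Factory E 0.060

With a uniform prior (1/5 each), posterior ∝ likelihood:
  Factory D: 0.2725
  Factory C: 0.092
  Factory A: 0.051
  Factory B: 0.024
  Factory E: 0.028
Normalizing constant = 0.4675.
P(Factory D | defective) = 0.2725/0.4675 ≈ 0.583
P(Factory C | defective) = 0.092/0.4675 ≈ 0.197
P(Factory A | defective) = 0.051/0.4675 ≈ 0.109
P(Factory B | defective) = 0.024/0.4675 ≈ 0.051
P(Factory E | defective) = 0.028/0.4675 ≈ 0.060
(Check: 0.583+0.197+0.109+0.051+0.060 = 1.000.)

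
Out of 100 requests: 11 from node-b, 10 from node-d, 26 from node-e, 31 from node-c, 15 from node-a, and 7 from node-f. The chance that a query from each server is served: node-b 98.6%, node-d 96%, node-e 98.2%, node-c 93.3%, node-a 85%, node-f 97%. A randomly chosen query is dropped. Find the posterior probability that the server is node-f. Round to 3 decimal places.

0.038

Taking complements, P(dropped | each) = node-b 0.014, node-d 0.04, node-e 0.018, node-c 0.067, node-a 0.15, node-f 0.03.
Unnormalized posteriors (prior × likelihood):
  node-b: 0.11 × 0.014 = 0.00154
  node-d: 0.1 × 0.04 = 0.004
  node-e: 0.26 × 0.018 = 0.00468
  node-c: 0.31 × 0.067 = 0.02077
  node-a: 0.15 × 0.15 = 0.0225
  node-f: 0.07 × 0.03 = 0.0021
Normalizing constant = 0.05559.
P(node-f | evidence) = 0.0021 / 0.05559 ≈ 0.038.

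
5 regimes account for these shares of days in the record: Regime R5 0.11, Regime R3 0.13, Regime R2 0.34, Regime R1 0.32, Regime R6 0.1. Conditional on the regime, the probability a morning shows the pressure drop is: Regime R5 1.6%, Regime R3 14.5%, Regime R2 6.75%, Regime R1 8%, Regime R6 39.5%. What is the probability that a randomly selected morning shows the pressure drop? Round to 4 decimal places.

0.1087

Prior × likelihood for each hypothesis:
  Regime R5: 0.11 × 0.016 = 0.00176
  Regime R3: 0.13 × 0.145 = 0.01885
  Regime R2: 0.34 × 0.0675 = 0.02295
  Regime R1: 0.32 × 0.08 = 0.0256
  Regime R6: 0.1 × 0.395 = 0.0395
P(drop) = 0.00176 + 0.01885 + 0.02295 + 0.0256 + 0.0395 = 0.10866 → 0.1087.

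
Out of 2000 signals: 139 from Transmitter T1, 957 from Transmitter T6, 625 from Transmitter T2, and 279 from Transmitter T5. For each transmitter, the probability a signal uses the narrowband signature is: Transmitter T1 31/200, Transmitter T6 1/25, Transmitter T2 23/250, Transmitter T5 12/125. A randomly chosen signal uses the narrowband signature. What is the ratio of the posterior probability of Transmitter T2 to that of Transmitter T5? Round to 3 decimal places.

2.147

By Bayes' rule, posterior ∝ prior × likelihood:
  Transmitter T1: 0.0695 × 0.155 = 0.0107725
  Transmitter T6: 0.4785 × 0.04 = 0.01914
  Transmitter T2: 0.3125 × 0.092 = 0.02875
  Transmitter T5: 0.1395 × 0.096 = 0.013392
Total = 0.0720545.
The ratio is 0.02875 / 0.013392 (the normalizer cancels) = 2.147.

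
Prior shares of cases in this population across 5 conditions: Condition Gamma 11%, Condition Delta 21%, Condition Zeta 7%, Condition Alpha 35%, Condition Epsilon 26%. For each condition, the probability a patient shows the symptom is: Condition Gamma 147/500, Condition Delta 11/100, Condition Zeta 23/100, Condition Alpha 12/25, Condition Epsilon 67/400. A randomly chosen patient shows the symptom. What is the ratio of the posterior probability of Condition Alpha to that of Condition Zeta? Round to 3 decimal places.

Prior × likelihood for each hypothesis:
  Condition Gamma: 0.11 × 0.294 = 0.03234
  Condition Delta: 0.21 × 0.11 = 0.0231
  Condition Zeta: 0.07 × 0.23 = 0.0161
  Condition Alpha: 0.35 × 0.48 = 0.168
  Condition Epsilon: 0.26 × 0.1675 = 0.04355
Total = 0.28309.
The ratio is 0.168 / 0.0161 (the normalizer cancels) = 10.435.

10.435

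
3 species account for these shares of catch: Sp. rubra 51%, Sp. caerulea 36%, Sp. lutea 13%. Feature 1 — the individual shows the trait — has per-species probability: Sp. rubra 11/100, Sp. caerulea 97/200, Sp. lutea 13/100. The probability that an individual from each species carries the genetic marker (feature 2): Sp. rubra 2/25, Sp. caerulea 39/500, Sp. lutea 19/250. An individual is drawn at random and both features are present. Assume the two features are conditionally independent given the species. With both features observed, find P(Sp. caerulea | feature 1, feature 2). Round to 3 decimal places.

Compute prior × likelihood for every hypothesis:
  Sp. rubra: 0.51 × 0.11 × 0.08 = 0.004488
  Sp. caerulea: 0.36 × 0.485 × 0.078 = 0.0136188
  Sp. lutea: 0.13 × 0.13 × 0.076 = 0.0012844
Normalizing constant = 0.0193912.
P(Sp. caerulea | evidence) = 0.0136188 / 0.0193912 ≈ 0.702.

0.702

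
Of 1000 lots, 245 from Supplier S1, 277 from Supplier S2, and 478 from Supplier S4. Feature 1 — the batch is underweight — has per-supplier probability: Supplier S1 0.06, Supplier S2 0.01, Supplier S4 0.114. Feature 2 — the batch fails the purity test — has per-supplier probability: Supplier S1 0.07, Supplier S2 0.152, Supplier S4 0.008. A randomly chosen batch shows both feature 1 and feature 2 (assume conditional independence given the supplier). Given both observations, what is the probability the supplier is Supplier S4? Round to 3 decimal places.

0.231

Prior × likelihood for each hypothesis:
  Supplier S1: 0.245 × 0.06 × 0.07 = 0.001029
  Supplier S2: 0.277 × 0.01 × 0.152 = 0.00042104
  Supplier S4: 0.478 × 0.114 × 0.008 = 0.000435936
Sum = 0.001885976.
P(Supplier S4 | evidence) = 0.000435936 / 0.001885976 ≈ 0.231.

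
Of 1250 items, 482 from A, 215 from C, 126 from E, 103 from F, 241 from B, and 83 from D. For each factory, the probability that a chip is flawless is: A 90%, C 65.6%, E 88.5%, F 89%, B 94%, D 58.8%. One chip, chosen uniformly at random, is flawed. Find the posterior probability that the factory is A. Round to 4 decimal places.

Taking complements, P(flawed | each) = A 0.1, C 0.344, E 0.115, F 0.11, B 0.06, D 0.412.
Unnormalized posteriors (prior × likelihood):
  A: 0.3856 × 0.1 = 0.03856
  C: 0.172 × 0.344 = 0.059168
  E: 0.1008 × 0.115 = 0.011592
  F: 0.0824 × 0.11 = 0.009064
  B: 0.1928 × 0.06 = 0.011568
  D: 0.0664 × 0.412 = 0.0273568
Total = 0.1573088.
P(A | evidence) = 0.03856 / 0.1573088 ≈ 0.2451.

0.2451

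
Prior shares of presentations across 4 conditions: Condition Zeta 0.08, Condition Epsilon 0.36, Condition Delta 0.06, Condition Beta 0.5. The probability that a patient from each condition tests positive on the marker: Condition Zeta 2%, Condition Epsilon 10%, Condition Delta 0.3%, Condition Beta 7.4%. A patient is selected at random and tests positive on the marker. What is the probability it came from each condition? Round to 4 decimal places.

Compute prior × likelihood for every hypothesis:
  Condition Zeta: 0.08 × 0.02 = 0.0016
  Condition Epsilon: 0.36 × 0.1 = 0.036
  Condition Delta: 0.06 × 0.003 = 0.00018
  Condition Beta: 0.5 × 0.074 = 0.037
Normalizing constant = 0.07478.
P(Condition Zeta | marker-positive) = 0.0016/0.07478 ≈ 0.0214
P(Condition Epsilon | marker-positive) = 0.036/0.07478 ≈ 0.4814
P(Condition Delta | marker-positive) = 0.00018/0.07478 ≈ 0.0024
P(Condition Beta | marker-positive) = 0.037/0.07478 ≈ 0.4948
(Check: 0.0214+0.4814+0.0024+0.4948 = 1.0000.)

Condition Zeta 0.0214, Condition Epsilon 0.4814, Condition Delta 0.0024, Condition Beta 0.4948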